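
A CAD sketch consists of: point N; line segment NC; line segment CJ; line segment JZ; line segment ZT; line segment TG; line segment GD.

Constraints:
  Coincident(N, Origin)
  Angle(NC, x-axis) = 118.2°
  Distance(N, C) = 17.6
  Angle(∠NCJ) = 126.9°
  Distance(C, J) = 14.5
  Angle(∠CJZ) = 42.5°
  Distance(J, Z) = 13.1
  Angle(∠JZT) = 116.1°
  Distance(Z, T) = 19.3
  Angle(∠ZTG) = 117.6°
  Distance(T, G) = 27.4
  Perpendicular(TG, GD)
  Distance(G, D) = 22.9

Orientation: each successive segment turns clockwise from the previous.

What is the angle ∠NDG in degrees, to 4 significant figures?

61.47°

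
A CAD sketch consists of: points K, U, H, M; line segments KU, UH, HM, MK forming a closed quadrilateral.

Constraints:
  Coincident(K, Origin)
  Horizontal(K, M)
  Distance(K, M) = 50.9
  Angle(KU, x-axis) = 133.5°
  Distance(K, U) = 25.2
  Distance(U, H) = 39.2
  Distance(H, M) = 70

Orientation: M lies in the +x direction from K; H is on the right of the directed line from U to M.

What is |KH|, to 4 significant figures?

26.26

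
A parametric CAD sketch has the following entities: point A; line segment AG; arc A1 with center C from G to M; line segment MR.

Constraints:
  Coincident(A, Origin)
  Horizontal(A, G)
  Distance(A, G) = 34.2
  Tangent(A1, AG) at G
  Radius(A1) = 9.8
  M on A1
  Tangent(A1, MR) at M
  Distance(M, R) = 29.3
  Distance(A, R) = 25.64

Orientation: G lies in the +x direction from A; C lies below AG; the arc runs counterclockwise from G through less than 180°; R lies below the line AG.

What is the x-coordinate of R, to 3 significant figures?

7.10

Checks: |CG| = 9.800 ✓; |CM| = 9.800 ✓; ∠(CM, MR) = 90.00° ✓; |MR| = 29.30 ✓; |AR| = 25.64 ✓.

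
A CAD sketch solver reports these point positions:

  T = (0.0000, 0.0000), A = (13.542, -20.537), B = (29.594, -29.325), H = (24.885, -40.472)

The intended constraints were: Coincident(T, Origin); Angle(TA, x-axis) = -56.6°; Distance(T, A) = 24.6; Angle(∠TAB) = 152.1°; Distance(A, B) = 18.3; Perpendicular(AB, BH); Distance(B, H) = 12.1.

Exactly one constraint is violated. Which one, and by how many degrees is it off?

Perpendicular(AB, BH) — off by 5.80°.

T = (0.00, 0.00) ✓; TA at -56.60° ✓; |TA| = 24.60 ✓; ∠TAB = 152.1° ✓; |AB| = 18.30 ✓; ∠(AB, BH) = 84.20° ✗; |BH| = 12.10 ✓.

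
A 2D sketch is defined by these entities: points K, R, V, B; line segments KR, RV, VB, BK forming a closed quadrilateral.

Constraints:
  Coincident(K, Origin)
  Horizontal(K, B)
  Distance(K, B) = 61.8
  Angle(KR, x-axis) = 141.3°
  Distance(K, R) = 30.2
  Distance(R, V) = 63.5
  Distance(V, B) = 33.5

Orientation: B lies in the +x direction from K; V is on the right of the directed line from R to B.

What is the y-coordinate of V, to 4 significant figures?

-13.42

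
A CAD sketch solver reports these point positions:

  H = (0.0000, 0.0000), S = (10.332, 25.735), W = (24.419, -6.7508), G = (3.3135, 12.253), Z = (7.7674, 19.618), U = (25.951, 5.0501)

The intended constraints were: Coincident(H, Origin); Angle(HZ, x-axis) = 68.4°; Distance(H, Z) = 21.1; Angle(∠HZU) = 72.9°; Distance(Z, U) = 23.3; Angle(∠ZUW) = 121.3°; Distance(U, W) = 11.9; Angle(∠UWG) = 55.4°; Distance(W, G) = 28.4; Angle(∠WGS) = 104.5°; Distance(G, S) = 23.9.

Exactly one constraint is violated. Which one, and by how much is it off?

Distance(G, S) = 23.9 — off by 8.70.

H = (0.00, 0.00) ✓; HZ at 68.40° ✓; |HZ| = 21.10 ✓; ∠HZU = 72.90° ✓; |ZU| = 23.30 ✓; ∠ZUW = 121.3° ✓; |UW| = 11.90 ✓; ∠UWG = 55.40° ✓; |WG| = 28.40 ✓; ∠WGS = 104.5° ✓; |GS| = 15.20 ✗.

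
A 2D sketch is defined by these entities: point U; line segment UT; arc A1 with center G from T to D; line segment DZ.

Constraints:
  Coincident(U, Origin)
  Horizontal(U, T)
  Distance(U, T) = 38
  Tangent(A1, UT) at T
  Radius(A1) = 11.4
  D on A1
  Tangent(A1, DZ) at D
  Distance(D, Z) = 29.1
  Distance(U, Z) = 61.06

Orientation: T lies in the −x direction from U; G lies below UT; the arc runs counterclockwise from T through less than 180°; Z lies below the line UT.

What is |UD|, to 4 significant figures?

51.01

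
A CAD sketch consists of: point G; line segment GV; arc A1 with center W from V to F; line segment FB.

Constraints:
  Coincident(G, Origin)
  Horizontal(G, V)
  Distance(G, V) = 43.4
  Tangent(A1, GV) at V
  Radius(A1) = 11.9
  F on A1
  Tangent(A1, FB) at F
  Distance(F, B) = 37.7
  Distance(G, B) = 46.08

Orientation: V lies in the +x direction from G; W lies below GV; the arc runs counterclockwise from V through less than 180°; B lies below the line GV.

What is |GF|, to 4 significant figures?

33.22

Checks: |WF| = 11.90 ✓; ∠(WF, FB) = 90.00° ✓; |FB| = 37.70 ✓; |GB| = 46.08 ✓.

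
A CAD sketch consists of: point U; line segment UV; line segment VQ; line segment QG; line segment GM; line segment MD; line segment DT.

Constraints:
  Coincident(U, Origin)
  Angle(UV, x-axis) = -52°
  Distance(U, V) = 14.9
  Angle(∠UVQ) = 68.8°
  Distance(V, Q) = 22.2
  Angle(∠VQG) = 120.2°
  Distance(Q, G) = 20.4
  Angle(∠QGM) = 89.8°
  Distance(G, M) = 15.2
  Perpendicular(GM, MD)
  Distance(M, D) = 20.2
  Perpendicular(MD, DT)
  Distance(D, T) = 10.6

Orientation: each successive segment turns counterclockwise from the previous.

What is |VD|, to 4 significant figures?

12.02

U is at the origin; UV runs at -52.0° with length 14.9, so V = (9.173, -11.74). ∠UVQ = 68.8° gives VQ at 59.20° from the x-axis; with |VQ| = 22.2, Q = (20.54, 7.328). ∠VQG = 120.2° gives QG at 119.0° from the x-axis; with |QG| = 20.4, G = (10.65, 25.17). ∠QGM = 89.8° gives GM at -150.8° from the x-axis; with |GM| = 15.2, M = (-2.618, 17.75). GM ⟂ MD, so MD runs at -60.80°; with |MD| = 20.2, D = (7.237, 0.1213). Then |VD| = |D − V| = 12.02.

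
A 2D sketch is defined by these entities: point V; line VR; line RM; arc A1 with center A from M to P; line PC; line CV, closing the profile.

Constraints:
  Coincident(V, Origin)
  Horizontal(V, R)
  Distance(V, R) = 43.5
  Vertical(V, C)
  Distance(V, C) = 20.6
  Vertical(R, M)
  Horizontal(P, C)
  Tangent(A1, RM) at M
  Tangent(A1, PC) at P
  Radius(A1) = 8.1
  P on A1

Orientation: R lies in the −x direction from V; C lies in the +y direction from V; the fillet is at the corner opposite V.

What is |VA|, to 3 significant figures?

37.5

V is at the origin; V and R share the same y with |VR| = 43.5 and R on the −x side, so R = (-43.5, 0.00). V and C share the same x with |VC| = 20.6 and C on the +y side, so C = (0.00, 20.6). The virtual corner opposite V is at (-43.5, 20.6). Since A1 is tangent to RM there, AM ⟂ RM and the tangent condition forces AP to be normal to PC, with radius 8.1, so the center A sits 8.1 in from both sides at A = (-35.4, 12.5). Then |VA| = |A − V| = 37.5.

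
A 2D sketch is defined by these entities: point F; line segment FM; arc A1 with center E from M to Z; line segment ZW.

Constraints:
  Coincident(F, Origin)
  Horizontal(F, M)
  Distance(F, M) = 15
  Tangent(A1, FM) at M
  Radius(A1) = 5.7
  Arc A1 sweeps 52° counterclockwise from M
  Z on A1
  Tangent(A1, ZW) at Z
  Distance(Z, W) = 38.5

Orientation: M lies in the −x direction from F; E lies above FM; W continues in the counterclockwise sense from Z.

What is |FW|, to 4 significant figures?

35.10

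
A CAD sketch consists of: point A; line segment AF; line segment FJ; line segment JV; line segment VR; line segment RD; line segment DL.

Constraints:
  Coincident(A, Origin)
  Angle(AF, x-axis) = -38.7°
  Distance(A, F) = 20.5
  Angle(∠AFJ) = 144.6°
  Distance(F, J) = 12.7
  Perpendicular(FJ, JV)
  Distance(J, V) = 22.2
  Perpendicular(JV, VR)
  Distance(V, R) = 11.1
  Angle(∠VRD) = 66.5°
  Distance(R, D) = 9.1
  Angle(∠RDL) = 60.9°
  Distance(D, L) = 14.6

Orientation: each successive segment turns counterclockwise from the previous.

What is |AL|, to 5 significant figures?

33.666

A is at the origin; AF runs at -38.7° with length 20.5, so F = (15.999, -12.817). ∠AFJ = 144.6° gives FJ at -3.3000° from the x-axis; with |FJ| = 12.7, J = (28.678, -13.549). FJ ⟂ JV, so JV runs at 86.700°; with |JV| = 22.2, V = (29.956, 8.6147). JV ⟂ VR, so VR runs at 176.70°; with |VR| = 11.1, R = (18.874, 9.2536). ∠VRD = 66.5° gives RD at -69.800° from the x-axis; with |RD| = 9.1, D = (22.016, 0.71332). ∠RDL = 60.9° gives DL at 49.300° from the x-axis; with |DL| = 14.6, L = (31.537, 11.782). Then |AL| = |L − A| = 33.666.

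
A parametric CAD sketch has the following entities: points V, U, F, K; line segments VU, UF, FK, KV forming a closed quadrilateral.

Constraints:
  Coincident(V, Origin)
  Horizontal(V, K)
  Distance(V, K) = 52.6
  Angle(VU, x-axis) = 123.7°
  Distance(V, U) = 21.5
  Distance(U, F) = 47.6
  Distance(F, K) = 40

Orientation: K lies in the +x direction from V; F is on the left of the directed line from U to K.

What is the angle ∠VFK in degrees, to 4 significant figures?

73.24°

Checks: |UF| = 47.60 ✓; |FK| = 40.00 ✓.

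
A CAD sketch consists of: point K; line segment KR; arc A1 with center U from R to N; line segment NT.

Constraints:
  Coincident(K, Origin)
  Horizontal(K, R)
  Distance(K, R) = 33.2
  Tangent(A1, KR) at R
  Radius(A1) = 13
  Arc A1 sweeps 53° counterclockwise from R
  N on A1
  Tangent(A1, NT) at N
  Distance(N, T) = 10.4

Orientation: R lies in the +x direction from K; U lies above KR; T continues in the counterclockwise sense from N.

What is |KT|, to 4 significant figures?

51.63

K is at the origin; KR is horizontal with |KR| = 33.2 and R on the +x side, so R = (33.20, 0.000). A1 meets KR tangentially, so UR is at right angles to KR, so U = R + (0, 13) = (33.20, 13.00). On A1, R sits at bearing -90° from U; a 53° counterclockwise sweep puts N at bearing -37°, so N = U + 13.0·(cos -37°, sin -37°) = (43.58, 5.176). Since A1 is tangent to NT there, UN ⟂ NT, so NT runs along (−sin -37°, cos -37°); with |NT| = 10.4, T = (49.84, 13.48). Then |KT| = |T − K| = 51.63.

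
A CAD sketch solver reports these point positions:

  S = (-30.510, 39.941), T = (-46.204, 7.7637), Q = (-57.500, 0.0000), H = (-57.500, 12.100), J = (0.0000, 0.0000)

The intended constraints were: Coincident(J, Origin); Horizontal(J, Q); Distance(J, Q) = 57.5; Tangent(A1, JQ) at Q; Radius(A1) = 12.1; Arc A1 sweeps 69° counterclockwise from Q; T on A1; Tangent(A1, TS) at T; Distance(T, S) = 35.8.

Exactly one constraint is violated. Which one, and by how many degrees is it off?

Tangent(A1, TS) at T — off by 5.00°.

J = (0.00, 0.00) ✓; J.y = 0.00, Q.y = 0.00 ✓; |JQ| = 57.50 ✓; ∠(HQ, QJ) = 90.00° ✓; |HQ| = 12.10 ✓; bearing(H→T) − bearing(H→Q) = 69.00° ✓; |HT| = 12.10 ✓; ∠(HT, TS) = 95.00° ✗; |TS| = 35.80 ✓.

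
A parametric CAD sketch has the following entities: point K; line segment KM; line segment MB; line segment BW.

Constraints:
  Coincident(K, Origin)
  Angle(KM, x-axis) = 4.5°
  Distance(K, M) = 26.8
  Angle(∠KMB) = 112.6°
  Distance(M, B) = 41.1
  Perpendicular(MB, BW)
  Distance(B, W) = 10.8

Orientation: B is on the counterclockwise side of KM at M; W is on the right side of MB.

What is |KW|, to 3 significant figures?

62.5

K is at the origin; KM runs at 4.5° with length 26.8, so M = 26.8·(cos 4.5°, sin 4.5°) = (26.7, 2.10). ∠KMB = 112.6°, so MB runs at 4.5° + (180° − 112.6°) = 71.9° from the x-axis; with |MB| = 41.1, B = M + 41.1·(cos 71.9°, sin 71.9°) = (39.5, 41.2). MB ⟂ BW; with |BW| = 10.8 on the right of MB, W = B + 10.8·(0.951, -0.311) = (49.8, 37.8). Then |KW| = |W − K| = 62.5.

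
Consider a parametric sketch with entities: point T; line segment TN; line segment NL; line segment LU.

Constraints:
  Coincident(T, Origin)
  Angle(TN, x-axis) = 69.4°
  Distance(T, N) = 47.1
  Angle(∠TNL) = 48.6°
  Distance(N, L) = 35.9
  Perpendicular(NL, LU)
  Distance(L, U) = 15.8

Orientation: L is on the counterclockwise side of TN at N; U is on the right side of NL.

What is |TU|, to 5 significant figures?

51.351

T is at the origin; TN runs at 69.4° with length 47.1, so N = 47.1·(cos 69.4°, sin 69.4°) = (16.572, 44.088). ∠TNL = 48.6°, so NL runs at 69.4° + (180° − 48.6°) = 200.80° from the x-axis; with |NL| = 35.9, L = N + 35.9·(cos 200.80°, sin 200.80°) = (-16.989, 31.340). NL is perpendicular to LU; with |LU| = 15.8 on the right of NL, U = L + 15.8·(-0.35511, 0.93483) = (-22.599, 46.110). Then |TU| = |U − T| = 51.351.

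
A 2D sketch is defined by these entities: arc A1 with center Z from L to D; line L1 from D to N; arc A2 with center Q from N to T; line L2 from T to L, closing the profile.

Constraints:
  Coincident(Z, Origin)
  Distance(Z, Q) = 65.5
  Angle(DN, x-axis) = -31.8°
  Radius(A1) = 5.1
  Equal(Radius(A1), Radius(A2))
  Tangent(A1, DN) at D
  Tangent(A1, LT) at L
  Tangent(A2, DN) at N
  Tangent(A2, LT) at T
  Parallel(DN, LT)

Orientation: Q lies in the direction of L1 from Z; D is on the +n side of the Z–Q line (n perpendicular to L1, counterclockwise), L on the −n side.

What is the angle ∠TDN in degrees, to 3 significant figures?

8.85°

The slot axis is L1's direction at -31.8°, so u = (cos -31.8°, sin -31.8°) = (0.850, -0.527) and n = (−sin -31.8°, cos -31.8°) = (0.527, 0.850). Z is at the origin and Q lies 65.5 along u from Z, so Q = 65.5·u = (55.7, -34.5). Tangency of A1 to both parallel lines with radius 5.1 puts D and L at Z ± 5.1·n: D = (2.69, 4.33), L = (-2.69, -4.33). Equal radii place N and T the same way about Q: N = Q + 5.1·n = (58.4, -30.2), T = Q − 5.1·n = (53.0, -38.9). Then cos ∠TDN = DT·DN / (|DT||DN|), giving 8.85°.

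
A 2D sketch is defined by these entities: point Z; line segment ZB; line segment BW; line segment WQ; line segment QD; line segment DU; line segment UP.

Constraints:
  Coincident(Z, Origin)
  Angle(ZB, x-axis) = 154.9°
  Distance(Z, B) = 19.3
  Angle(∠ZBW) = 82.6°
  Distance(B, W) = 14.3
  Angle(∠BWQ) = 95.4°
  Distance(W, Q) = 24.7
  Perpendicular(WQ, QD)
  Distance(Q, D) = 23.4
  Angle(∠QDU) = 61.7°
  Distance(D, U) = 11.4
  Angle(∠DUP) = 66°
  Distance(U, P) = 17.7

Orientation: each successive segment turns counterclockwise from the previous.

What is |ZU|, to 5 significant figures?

5.5140

WQ ⟂ QD, so QD runs at 66.900°; with |QD| = 23.4, D = (10.075, 6.3971). ∠QDU = 61.7° gives DU at -174.80° from the x-axis; with |DU| = 11.4, U = (-1.2780, 5.3639). Then |ZU| = |U − Z| = 5.5140.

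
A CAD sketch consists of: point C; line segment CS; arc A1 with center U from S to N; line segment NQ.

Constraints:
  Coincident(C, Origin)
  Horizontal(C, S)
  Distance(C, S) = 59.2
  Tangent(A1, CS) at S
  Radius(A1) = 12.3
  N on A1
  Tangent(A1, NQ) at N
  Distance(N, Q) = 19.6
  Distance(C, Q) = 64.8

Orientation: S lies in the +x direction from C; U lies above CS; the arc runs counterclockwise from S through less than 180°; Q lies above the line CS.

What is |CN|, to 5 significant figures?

71.199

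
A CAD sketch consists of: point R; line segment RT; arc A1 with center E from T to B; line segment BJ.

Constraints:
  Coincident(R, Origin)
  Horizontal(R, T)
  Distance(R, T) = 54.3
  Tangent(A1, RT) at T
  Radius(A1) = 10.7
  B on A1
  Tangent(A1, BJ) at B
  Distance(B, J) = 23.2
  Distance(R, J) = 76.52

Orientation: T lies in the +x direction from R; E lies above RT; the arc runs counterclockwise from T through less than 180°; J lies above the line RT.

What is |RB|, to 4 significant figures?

65.24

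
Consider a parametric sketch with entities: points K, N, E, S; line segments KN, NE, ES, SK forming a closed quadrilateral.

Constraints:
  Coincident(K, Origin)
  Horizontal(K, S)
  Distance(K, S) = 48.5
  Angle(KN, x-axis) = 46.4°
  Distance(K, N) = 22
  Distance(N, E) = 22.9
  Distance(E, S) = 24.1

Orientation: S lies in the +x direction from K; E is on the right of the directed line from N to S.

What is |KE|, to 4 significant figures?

25.34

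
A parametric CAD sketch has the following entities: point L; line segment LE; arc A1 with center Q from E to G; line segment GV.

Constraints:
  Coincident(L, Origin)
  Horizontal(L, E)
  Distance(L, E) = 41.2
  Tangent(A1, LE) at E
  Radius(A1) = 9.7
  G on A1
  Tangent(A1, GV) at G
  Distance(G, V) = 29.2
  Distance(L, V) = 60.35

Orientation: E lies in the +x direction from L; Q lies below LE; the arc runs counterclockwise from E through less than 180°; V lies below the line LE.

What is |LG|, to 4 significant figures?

35.28

L is at the origin; LE is horizontal with |LE| = 41.2 and E on the +x side, so E = (41.20, 0.000). Since A1 is tangent to LE there, QE ⟂ LE, so Q = E + (0, -9.7) = (41.20, -9.700). Since QG ⟂ GV (tangency), |QV| = √(9.7² + 29.2²) = 30.77 regardless of where G sits on A1. So V lies on both circle(L, 60.35) and circle(Q, 30.77); the below-LE intersection is V = (44.98, -40.24). G is the foot of the tangent from V: G = (32.44, -13.87).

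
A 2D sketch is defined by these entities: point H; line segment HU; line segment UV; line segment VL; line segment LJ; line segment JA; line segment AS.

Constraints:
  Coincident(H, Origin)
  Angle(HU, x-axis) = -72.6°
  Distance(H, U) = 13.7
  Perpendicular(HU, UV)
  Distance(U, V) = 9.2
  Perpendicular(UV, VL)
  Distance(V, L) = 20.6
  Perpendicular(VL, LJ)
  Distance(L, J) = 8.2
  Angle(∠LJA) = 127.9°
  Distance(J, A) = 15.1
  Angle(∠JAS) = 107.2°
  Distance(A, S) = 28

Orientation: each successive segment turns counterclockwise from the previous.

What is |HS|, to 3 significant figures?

29.0

H is at the origin; HU runs at -72.6° with length 13.7, so U = (4.10, -13.1). HU is perpendicular to UV, so UV runs at 17.4°; with |UV| = 9.2, V = (12.9, -10.3). UV ⟂ VL, so VL runs at 107°; with |VL| = 20.6, L = (6.72, 9.34). VL ⟂ LJ, so LJ runs at -163°; with |LJ| = 8.2, J = (-1.11, 6.88). ∠LJA = 127.9° gives JA at -111° from the x-axis; with |JA| = 15.1, A = (-6.40, -7.26). ∠JAS = 107.2° gives AS at -37.7° from the x-axis; with |AS| = 28.0, S = (15.8, -24.4). Then |HS| = |S − H| = 29.0.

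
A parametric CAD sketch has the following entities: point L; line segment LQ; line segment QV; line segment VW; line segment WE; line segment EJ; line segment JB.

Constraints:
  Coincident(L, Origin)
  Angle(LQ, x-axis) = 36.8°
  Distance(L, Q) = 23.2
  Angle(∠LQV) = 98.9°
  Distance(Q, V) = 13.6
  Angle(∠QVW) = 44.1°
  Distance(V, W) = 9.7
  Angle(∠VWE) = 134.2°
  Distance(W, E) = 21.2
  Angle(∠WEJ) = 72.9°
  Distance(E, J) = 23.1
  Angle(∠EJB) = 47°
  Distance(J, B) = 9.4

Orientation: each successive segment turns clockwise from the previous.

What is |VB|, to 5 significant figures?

17.900

L is at the origin; LQ runs at 36.8° with length 23.2, so Q = (18.577, 13.897). ∠LQV = 98.9° gives QV at -44.300° from the x-axis; with |QV| = 13.6, V = (28.310, 4.3989). ∠QVW = 44.1° gives VW at 179.80° from the x-axis; with |VW| = 9.7, W = (18.610, 4.4328). ∠VWE = 134.2° gives WE at 134.00° from the x-axis; with |WE| = 21.2, E = (3.8837, 19.683). ∠WEJ = 72.9° gives EJ at 26.900° from the x-axis; with |EJ| = 23.1, J = (24.484, 30.134). ∠EJB = 47.0° gives JB at -106.10° from the x-axis; with |JB| = 9.4, B = (21.877, 21.103). Then |VB| = |B − V| = 17.900.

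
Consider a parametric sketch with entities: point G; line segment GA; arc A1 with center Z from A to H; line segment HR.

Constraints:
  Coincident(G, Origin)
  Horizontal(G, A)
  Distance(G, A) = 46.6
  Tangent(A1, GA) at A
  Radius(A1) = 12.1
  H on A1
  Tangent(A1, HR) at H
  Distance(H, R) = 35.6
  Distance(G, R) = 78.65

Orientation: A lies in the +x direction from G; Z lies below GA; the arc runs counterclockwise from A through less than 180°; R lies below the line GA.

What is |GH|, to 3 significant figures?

43.7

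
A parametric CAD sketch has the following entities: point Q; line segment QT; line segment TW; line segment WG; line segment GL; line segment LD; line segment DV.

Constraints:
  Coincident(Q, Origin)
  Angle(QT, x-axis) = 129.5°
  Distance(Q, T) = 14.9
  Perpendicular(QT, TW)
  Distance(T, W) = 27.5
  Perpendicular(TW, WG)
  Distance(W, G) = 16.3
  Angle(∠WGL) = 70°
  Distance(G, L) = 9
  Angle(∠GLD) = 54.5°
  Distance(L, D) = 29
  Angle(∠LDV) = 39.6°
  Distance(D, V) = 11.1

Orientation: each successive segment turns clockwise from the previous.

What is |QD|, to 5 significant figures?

46.603

Q is at the origin; QT runs at 129.5° with length 14.9, so T = (-9.4776, 11.497). The perpendicularity gives TW at right angles to QT, so TW runs at 39.500°; with |TW| = 27.5, W = (11.742, 28.989). TW ⟂ WG, so WG runs at -50.500°; with |WG| = 16.3, G = (22.110, 16.412). ∠WGL = 70.0° gives GL at -160.50° from the x-axis; with |GL| = 9.0, L = (13.626, 13.408). ∠GLD = 54.5° gives LD at 74.000° from the x-axis; with |LD| = 29.0, D = (21.620, 41.284). Then |QD| = |D − Q| = 46.603.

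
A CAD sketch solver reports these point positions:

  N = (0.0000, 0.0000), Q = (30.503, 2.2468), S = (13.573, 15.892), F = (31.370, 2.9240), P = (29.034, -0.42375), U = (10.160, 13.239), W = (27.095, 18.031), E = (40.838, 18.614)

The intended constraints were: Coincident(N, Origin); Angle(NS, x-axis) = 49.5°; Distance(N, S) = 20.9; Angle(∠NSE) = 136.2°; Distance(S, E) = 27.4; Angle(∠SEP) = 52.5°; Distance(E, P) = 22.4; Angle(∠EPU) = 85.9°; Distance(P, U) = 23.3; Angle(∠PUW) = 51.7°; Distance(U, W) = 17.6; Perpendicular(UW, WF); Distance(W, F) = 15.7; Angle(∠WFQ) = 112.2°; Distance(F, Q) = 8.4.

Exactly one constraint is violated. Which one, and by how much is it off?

Distance(F, Q) = 8.4 — off by 7.30.

N = (0.00, 0.00) ✓; NS at 49.50° ✓; |NS| = 20.90 ✓; ∠NSE = 136.2° ✓; |SE| = 27.40 ✓; ∠SEP = 52.50° ✓; |EP| = 22.40 ✓; ∠EPU = 85.90° ✓; |PU| = 23.30 ✓; ∠PUW = 51.70° ✓; |UW| = 17.60 ✓; ∠(UW, WF) = 90.00° ✓; |WF| = 15.70 ✓; ∠WFQ = 112.2° ✓; |FQ| = 1.100 ✗.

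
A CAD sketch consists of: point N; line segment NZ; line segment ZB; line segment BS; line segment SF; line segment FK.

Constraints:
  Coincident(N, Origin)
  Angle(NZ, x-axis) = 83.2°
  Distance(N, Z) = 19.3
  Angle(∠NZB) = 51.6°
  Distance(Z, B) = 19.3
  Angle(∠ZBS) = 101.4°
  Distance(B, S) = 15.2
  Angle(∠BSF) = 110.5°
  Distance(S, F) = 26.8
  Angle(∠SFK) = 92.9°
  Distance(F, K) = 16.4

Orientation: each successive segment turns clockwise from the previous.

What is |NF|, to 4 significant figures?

18.68

N is at the origin; NZ runs at 83.2° with length 19.3, so Z = (2.285, 19.16). ∠NZB = 51.6° gives ZB at -45.20° from the x-axis; with |ZB| = 19.3, B = (15.88, 5.470). ∠ZBS = 101.4° gives BS at -123.8° from the x-axis; with |BS| = 15.2, S = (7.429, -7.161). ∠BSF = 110.5° gives SF at 166.7° from the x-axis; with |SF| = 26.8, F = (-18.65, -0.9961). Then |NF| = |F − N| = 18.68.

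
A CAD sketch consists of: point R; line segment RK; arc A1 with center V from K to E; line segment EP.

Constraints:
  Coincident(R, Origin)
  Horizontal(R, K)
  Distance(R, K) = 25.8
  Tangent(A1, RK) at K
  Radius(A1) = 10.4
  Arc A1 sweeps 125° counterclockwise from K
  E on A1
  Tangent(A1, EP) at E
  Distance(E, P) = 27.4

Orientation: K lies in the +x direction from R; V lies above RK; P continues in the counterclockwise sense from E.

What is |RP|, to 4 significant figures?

43.04

R is at the origin; RK is horizontal with |RK| = 25.8 and K on the +x side, so K = (25.80, 0.000). Tangency of A1 to RK means the radius VK is perpendicular to RK, so V = K + (0, 10.4) = (25.80, 10.40). On A1, K sits at bearing -90° from V; a 125° counterclockwise sweep puts E at bearing 35°, so E = V + 10.4·(cos 35°, sin 35°) = (34.32, 16.37). The tangent condition forces VE to be normal to EP, so EP runs along (−sin 35°, cos 35°); with |EP| = 27.4, P = (18.60, 38.81). Then |RP| = |P − R| = 43.04.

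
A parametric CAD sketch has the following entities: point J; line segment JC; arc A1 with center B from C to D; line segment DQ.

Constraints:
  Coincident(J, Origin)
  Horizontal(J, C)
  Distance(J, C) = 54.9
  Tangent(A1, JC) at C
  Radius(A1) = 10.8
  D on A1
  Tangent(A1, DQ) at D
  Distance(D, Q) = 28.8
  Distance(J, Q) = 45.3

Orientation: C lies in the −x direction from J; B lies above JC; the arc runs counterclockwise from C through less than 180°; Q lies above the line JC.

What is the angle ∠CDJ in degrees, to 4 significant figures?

140.8°

Checks: |JC| = 54.90 ✓; |BD| = 10.80 ✓; ∠(BD, DQ) = 90.00° ✓; |DQ| = 28.80 ✓; |JQ| = 45.30 ✓.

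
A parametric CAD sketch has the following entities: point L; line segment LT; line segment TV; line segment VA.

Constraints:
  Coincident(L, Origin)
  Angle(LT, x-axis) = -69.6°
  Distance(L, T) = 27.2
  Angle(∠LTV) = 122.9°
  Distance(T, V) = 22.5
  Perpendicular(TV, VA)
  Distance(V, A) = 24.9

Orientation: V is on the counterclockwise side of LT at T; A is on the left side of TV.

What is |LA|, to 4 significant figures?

37.33

L is at the origin; LT runs at -69.6° with length 27.2, so T = 27.2·(cos -69.6°, sin -69.6°) = (9.481, -25.49). ∠LTV = 122.9°, so TV runs at -69.6° + (180° − 122.9°) = -12.50° from the x-axis; with |TV| = 22.5, V = T + 22.5·(cos -12.50°, sin -12.50°) = (31.45, -30.36). TV is perpendicular to VA; with |VA| = 24.9 on the left of TV, A = V + 24.9·(0.2164, 0.9763) = (36.84, -6.054). Then |LA| = |A − L| = 37.33.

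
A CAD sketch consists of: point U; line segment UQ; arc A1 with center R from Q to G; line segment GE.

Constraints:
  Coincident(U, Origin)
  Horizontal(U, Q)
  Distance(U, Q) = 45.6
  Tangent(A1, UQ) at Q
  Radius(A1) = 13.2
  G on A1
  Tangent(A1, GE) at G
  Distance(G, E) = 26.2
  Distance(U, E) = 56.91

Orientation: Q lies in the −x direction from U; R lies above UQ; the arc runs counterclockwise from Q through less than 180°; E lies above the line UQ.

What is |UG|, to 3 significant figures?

36.5

Checks: |RG| = 13.20 ✓; ∠(RG, GE) = 90.00° ✓; |GE| = 26.20 ✓; |UE| = 56.91 ✓.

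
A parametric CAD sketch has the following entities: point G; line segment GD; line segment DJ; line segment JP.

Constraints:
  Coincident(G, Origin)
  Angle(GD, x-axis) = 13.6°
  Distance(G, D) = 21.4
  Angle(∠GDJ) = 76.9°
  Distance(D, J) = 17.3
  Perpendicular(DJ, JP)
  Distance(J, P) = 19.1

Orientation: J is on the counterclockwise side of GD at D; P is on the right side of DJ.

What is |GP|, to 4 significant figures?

41.84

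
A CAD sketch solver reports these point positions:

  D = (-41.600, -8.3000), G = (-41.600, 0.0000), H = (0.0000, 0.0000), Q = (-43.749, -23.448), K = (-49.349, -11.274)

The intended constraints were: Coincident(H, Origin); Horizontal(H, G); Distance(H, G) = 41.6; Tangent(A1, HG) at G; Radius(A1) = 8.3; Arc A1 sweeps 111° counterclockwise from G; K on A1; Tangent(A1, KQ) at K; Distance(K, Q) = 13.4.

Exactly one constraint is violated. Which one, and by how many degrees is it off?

Tangent(A1, KQ) at K — off by 3.71°.

H = (0.00, 0.00) ✓; H.y = 0.00, G.y = 0.00 ✓; |HG| = 41.60 ✓; ∠(DG, GH) = 90.00° ✓; |DG| = 8.300 ✓; bearing(D→K) − bearing(D→G) = 111.0° ✓; |DK| = 8.300 ✓; ∠(DK, KQ) = 86.29° ✗; |KQ| = 13.40 ✓.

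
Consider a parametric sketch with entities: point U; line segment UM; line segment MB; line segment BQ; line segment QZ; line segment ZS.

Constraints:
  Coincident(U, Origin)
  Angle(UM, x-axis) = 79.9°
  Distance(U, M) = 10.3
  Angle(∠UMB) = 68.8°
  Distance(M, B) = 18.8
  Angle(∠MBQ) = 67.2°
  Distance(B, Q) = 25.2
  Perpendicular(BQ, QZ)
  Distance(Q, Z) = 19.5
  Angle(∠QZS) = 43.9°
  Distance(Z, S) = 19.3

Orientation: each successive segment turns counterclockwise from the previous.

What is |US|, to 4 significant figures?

5.411

U is at the origin; UM runs at 79.9° with length 10.3, so M = (1.806, 10.14). ∠UMB = 68.8° gives MB at -168.9° from the x-axis; with |MB| = 18.8, B = (-16.64, 6.521). ∠MBQ = 67.2° gives BQ at -56.10° from the x-axis; with |BQ| = 25.2, Q = (-2.587, -14.40). BQ is perpendicular to QZ, so QZ runs at 33.90°; with |QZ| = 19.5, Z = (13.60, -3.519). ∠QZS = 43.9° gives ZS at 170.0° from the x-axis; with |ZS| = 19.3, S = (-5.408, -0.1679). Then |US| = |S − U| = 5.411.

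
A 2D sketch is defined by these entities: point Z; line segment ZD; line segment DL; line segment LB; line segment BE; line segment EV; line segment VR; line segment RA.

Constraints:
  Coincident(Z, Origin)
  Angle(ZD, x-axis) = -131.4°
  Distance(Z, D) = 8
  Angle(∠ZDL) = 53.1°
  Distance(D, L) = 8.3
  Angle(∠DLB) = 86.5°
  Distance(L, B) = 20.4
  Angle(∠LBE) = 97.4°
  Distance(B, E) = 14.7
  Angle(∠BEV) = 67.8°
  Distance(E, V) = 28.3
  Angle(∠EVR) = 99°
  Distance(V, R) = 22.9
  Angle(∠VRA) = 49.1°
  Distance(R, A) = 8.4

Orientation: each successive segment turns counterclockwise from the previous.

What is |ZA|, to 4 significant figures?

12.93

Z is at the origin; ZD runs at -131.4° with length 8.0, so D = (-5.290, -6.001). ∠ZDL = 53.1° gives DL at -4.500° from the x-axis; with |DL| = 8.3, L = (2.984, -6.652). ∠DLB = 86.5° gives LB at 89.00° from the x-axis; with |LB| = 20.4, B = (3.340, 13.74). ∠LBE = 97.4° gives BE at 171.6° from the x-axis; with |BE| = 14.7, E = (-11.20, 15.89). ∠BEV = 67.8° gives EV at -76.20° from the x-axis; with |EV| = 28.3, V = (-4.452, -11.59). ∠EVR = 99.0° gives VR at 4.800° from the x-axis; with |VR| = 22.9, R = (18.37, -9.675). ∠VRA = 49.1° gives RA at 135.7° from the x-axis; with |RA| = 8.4, A = (12.36, -3.808). Then |ZA| = |A − Z| = 12.93.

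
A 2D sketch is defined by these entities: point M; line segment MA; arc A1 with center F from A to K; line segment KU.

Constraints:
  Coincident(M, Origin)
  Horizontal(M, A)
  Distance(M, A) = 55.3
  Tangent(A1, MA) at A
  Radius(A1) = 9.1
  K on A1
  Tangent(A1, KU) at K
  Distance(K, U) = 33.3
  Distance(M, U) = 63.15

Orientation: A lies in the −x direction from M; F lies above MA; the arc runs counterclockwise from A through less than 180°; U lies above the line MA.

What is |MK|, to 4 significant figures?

47.11

Checks: |FK| = 9.100 ✓; ∠(FK, KU) = 90.00° ✓; |KU| = 33.30 ✓; |MU| = 63.15 ✓.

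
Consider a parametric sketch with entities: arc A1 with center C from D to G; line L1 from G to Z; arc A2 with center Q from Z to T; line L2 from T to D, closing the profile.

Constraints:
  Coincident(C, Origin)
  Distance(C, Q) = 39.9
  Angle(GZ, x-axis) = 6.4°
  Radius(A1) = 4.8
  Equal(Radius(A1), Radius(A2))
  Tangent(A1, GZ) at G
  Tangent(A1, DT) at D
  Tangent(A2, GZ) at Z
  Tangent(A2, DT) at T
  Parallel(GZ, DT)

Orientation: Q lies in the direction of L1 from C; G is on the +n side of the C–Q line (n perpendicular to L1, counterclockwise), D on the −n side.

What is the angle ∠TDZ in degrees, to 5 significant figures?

13.528°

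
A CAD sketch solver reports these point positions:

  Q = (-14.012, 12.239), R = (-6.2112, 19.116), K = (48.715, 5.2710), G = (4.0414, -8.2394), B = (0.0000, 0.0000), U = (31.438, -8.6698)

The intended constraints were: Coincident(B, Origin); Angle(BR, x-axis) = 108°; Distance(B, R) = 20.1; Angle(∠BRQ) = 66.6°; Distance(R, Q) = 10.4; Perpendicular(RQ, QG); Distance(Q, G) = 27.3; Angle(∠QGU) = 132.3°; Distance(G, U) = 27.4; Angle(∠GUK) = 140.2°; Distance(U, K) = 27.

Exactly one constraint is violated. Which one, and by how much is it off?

Distance(U, K) = 27 — off by 4.80.

B = (0.00, 0.00) ✓; BR at 108.0° ✓; |BR| = 20.10 ✓; ∠BRQ = 66.60° ✓; |RQ| = 10.40 ✓; ∠(RQ, QG) = 90.00° ✓; |QG| = 27.30 ✓; ∠QGU = 132.3° ✓; |GU| = 27.40 ✓; ∠GUK = 140.2° ✓; |UK| = 22.20 ✗.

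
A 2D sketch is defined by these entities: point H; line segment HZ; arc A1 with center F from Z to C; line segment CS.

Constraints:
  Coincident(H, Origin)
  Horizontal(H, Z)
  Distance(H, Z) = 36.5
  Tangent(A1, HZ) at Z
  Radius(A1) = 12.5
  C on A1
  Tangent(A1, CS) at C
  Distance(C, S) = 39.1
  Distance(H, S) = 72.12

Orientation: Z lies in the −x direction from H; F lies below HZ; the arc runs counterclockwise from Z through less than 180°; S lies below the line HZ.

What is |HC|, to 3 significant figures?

50.4

H is at the origin; HZ is horizontal with |HZ| = 36.5 and Z on the −x side, so Z = (-36.5, 0.00). Since A1 is tangent to HZ there, FZ ⟂ HZ, so F = Z + (0, -12.5) = (-36.5, -12.5). Since FC ⟂ CS (tangency), |FS| = √(12.5² + 39.1²) = 41.0 regardless of where C sits on A1. So S lies on both circle(H, 72.12) and circle(F, 41.0); the below-HZ intersection is S = (-51.1, -50.8). C is the foot of the tangent from S: C = (-49.0, -11.8).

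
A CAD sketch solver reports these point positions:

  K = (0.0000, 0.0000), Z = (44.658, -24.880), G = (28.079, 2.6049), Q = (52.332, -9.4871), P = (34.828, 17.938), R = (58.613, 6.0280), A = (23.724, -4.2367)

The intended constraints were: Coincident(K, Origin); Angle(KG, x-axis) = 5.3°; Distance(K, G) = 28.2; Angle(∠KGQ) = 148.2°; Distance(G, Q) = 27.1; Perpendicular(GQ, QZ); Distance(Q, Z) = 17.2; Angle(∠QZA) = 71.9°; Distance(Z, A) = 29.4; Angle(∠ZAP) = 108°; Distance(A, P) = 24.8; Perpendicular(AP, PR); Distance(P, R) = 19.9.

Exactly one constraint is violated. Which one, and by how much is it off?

Distance(P, R) = 19.9 — off by 6.70.

K = (0.00, 0.00) ✓; KG at 5.300° ✓; |KG| = 28.20 ✓; ∠KGQ = 148.2° ✓; |GQ| = 27.10 ✓; ∠(GQ, QZ) = 90.00° ✓; |QZ| = 17.20 ✓; ∠QZA = 71.90° ✓; |ZA| = 29.40 ✓; ∠ZAP = 108.0° ✓; |AP| = 24.80 ✓; ∠(AP, PR) = 90.00° ✓; |PR| = 26.60 ✗.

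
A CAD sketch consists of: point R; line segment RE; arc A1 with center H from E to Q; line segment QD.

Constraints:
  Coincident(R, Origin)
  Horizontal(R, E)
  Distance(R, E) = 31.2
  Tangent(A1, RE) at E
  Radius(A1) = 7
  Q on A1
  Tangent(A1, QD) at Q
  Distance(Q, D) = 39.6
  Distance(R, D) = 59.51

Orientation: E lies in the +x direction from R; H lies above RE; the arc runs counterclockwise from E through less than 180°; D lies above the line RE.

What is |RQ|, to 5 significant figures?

38.879

Checks: |RE| = 31.20 ✓; |HQ| = 7.000 ✓; ∠(HQ, QD) = 90.00° ✓; |QD| = 39.60 ✓; |RD| = 59.51 ✓.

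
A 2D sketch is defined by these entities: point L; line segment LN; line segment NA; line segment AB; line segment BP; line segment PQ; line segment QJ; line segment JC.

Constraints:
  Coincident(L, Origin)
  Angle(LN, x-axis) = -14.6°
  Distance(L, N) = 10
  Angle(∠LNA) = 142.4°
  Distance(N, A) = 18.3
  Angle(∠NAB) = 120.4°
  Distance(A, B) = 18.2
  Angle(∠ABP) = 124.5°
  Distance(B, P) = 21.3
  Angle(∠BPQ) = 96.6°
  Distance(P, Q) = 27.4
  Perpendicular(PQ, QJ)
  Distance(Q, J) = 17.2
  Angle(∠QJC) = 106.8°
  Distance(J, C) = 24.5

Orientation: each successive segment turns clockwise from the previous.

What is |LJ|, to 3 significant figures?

7.04

L is at the origin; LN runs at -14.6° with length 10.0, so N = (9.68, -2.52). ∠LNA = 142.4° gives NA at -52.2° from the x-axis; with |NA| = 18.3, A = (20.9, -17.0). ∠NAB = 120.4° gives AB at -112° from the x-axis; with |AB| = 18.2, B = (14.1, -33.9). ∠ABP = 124.5° gives BP at -167° from the x-axis; with |BP| = 21.3, P = (-6.64, -38.6). ∠BPQ = 96.6° gives PQ at 109° from the x-axis; with |PQ| = 27.4, Q = (-15.7, -12.7). PQ is perpendicular to QJ, so QJ runs at 19.3°; with |QJ| = 17.2, J = (0.533, -7.02). Then |LJ| = |J − L| = 7.04.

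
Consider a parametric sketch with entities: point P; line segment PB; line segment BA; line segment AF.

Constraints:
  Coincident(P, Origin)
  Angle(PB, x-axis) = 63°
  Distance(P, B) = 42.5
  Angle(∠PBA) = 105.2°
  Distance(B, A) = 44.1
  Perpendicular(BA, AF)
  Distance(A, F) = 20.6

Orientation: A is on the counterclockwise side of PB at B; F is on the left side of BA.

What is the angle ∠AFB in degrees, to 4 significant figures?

64.96°

∠PBA = 105.2°, so BA runs at 63.0° + (180° − 105.2°) = 137.8° from the x-axis; with |BA| = 44.1, A = B + 44.1·(cos 137.8°, sin 137.8°) = (-13.37, 67.49). BA is perpendicular to AF; with |AF| = 20.6 on the left of BA, F = A + 20.6·(-0.6717, -0.7408) = (-27.21, 52.23). Then cos ∠AFB = FA·FB / (|FA||FB|), giving 64.96°.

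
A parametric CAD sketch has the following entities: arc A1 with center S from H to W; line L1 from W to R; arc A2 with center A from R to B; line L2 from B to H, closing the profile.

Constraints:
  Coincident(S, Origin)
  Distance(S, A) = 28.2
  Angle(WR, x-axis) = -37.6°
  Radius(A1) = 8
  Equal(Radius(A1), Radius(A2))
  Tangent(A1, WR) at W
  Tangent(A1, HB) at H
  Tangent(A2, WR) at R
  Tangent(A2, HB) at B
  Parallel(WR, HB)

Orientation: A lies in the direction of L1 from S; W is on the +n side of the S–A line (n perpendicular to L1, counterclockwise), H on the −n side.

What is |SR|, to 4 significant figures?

29.31

The slot axis is L1's direction at -37.6°, so u = (cos -37.6°, sin -37.6°) = (0.7923, -0.6101) and n = (−sin -37.6°, cos -37.6°) = (0.6101, 0.7923). S is at the origin and A lies 28.2 along u from S, so A = 28.2·u = (22.34, -17.21). Tangency of A1 to both parallel lines with radius 8.0 puts W and H at S ± 8.0·n: W = (4.881, 6.338), H = (-4.881, -6.338). Equal radii place R and B the same way about A: R = A + 8.0·n = (27.22, -10.87), B = A − 8.0·n = (17.46, -23.54). Then |SR| = |R − S| = 29.31.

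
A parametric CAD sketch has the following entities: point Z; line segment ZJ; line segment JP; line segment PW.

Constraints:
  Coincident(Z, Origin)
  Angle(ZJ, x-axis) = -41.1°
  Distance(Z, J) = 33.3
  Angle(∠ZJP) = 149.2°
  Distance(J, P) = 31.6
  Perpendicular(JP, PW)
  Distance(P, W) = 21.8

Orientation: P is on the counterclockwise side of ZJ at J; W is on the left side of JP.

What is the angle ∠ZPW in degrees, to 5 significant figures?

74.187°

Z is at the origin; ZJ runs at -41.1° with length 33.3, so J = 33.3·(cos -41.1°, sin -41.1°) = (25.094, -21.891). ∠ZJP = 149.2°, so JP runs at -41.1° + (180° − 149.2°) = -10.300° from the x-axis; with |JP| = 31.6, P = J + 31.6·(cos -10.300°, sin -10.300°) = (56.184, -27.541). JP ⟂ PW; with |PW| = 21.8 on the left of JP, W = P + 21.8·(0.17880, 0.98389) = (60.082, -6.0921). Then cos ∠ZPW = PZ·PW / (|PZ||PW|), giving 74.187°.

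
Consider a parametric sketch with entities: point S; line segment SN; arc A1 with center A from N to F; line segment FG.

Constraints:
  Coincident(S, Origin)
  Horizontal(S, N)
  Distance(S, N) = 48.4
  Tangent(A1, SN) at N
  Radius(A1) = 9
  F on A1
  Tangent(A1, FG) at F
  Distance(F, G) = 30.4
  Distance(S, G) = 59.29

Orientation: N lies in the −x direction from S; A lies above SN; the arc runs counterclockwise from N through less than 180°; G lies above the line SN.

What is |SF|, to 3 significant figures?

40.8

Checks: |AF| = 9.000 ✓; ∠(AF, FG) = 90.00° ✓; |FG| = 30.40 ✓; |SG| = 59.29 ✓.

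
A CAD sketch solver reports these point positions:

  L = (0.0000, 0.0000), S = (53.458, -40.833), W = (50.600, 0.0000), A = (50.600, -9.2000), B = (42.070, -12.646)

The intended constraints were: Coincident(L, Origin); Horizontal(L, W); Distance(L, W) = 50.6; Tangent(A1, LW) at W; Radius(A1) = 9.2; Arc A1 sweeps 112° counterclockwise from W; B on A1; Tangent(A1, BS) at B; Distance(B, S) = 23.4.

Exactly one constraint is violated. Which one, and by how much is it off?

Distance(B, S) = 23.4 — off by 7.00.

L = (0.00, 0.00) ✓; L.y = 0.00, W.y = 0.00 ✓; |LW| = 50.60 ✓; ∠(AW, WL) = 90.00° ✓; |AW| = 9.200 ✓; bearing(A→B) − bearing(A→W) = 112.0° ✓; |AB| = 9.200 ✓; ∠(AB, BS) = 90.00° ✓; |BS| = 30.40 ✗.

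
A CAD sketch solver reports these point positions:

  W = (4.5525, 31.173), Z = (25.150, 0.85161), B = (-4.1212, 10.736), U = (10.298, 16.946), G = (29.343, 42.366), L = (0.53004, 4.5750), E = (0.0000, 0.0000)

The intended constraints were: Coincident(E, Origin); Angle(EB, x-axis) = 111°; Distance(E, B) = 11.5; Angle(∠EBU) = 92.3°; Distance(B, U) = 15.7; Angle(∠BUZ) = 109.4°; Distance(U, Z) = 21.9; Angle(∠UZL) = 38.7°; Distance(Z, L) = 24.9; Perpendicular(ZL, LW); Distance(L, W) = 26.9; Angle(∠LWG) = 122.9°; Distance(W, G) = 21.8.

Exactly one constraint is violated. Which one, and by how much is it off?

Distance(W, G) = 21.8 — off by 5.40.

E = (0.00, 0.00) ✓; EB at 111.0° ✓; |EB| = 11.50 ✓; ∠EBU = 92.30° ✓; |BU| = 15.70 ✓; ∠BUZ = 109.4° ✓; |UZ| = 21.90 ✓; ∠UZL = 38.70° ✓; |ZL| = 24.90 ✓; ∠(ZL, LW) = 90.00° ✓; |LW| = 26.90 ✓; ∠LWG = 122.9° ✓; |WG| = 27.20 ✗.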